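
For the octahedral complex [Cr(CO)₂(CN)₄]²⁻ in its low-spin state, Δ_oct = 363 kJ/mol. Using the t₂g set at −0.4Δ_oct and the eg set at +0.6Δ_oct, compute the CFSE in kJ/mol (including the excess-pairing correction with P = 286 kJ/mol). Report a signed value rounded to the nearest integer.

-295

Ligand charges: 2×(+0) from CO and 4×(-1) from CN⁻ sum to -4; with overall charge -2, Cr is +2.
Cr is in group 6, so Cr²⁺ is d⁴ (6 − 2 = 4).
Electron filling gives t₂g⁴ eg⁰.
CFSE(orbital) = 4×(-0.4Δ_oct) + 0×(0.6Δ_oct) = -1.6Δ_oct; with Δ_oct = 363 kJ/mol that is -581 kJ/mol.
Pairing penalty: 1 pair vs 0 in the high-spin reference → 1 extra × P = 286 kJ/mol.
Combining: -581 + 286 = -295 kJ/mol.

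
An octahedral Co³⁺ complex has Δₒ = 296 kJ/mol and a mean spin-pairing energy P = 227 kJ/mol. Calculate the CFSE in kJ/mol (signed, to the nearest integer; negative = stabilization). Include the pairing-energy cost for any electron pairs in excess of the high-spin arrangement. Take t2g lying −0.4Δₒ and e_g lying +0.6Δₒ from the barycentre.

-256

Co sits in group 9; removing 3 electrons leaves Co³⁺ with 9 − 3 = 6 d electrons.
Here Δₒ > P (296 > 227), so the low-spin state is favoured.
Configuration: t2g^6 e_g^0.
Orbital CFSE = -2.4Δₒ = -2.4 × 296 = -710 kJ/mol.
Excess pairs vs high-spin: 3 − 1 = 2; pairing cost = +454 kJ/mol.
Net CFSE = -710 + 454 = -256 kJ/mol.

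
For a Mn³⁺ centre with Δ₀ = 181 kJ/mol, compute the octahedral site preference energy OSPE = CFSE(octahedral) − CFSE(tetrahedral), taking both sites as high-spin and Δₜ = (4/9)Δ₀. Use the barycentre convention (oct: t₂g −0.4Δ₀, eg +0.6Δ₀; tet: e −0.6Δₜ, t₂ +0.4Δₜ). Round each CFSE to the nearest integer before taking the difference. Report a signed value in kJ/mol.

-77

Mn³⁺: group 7, so d-count = 7 − 3 = 4.
Octahedral (high-spin): t2g^3 e_g^1, CFSE = 3(−0.4) + 1(+0.6) = -0.6Δ₀ = -0.6 × 181 = -109 kJ/mol.
In a tetrahedral site the filling is e^2 t2^2: CFSE(tet) = -0.4Δₜ = -0.4 × (4/9)(181) = -32 kJ/mol.
Subtracting, OSPE = -109 − (-32) = -77 kJ/mol.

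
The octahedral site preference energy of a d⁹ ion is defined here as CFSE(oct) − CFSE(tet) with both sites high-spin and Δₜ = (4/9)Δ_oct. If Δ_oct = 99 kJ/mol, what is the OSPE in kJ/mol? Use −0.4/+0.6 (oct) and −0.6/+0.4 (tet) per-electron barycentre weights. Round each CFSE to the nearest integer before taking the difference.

Octahedral high-spin t₂g⁶ eg³: CFSE = -0.6 × 99 = -59 kJ/mol.
Tetrahedral: e⁴ t₂⁵, CFSE = 4(−0.6) + 5(+0.4) = -0.4Δₜ = -0.4 × (4/9) × 99 = -18 kJ/mol.
OSPE = CFSE(oct) − CFSE(tet) = -59 − (-18) = -41 kJ/mol.

-41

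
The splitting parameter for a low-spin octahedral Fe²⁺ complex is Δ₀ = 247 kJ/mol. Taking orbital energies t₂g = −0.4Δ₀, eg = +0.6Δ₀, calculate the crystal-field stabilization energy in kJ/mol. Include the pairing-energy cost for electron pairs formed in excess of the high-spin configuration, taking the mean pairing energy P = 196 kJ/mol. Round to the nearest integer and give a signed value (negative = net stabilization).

Fe²⁺: group 8, so d-count = 8 − 2 = 6.
The d⁶ electrons fill as t₂g⁶ eg⁰.
CFSE(orbital) = 6×(-0.4Δ₀) + 0×(0.6Δ₀) = -2.4Δ₀; with Δ₀ = 247 kJ/mol that is -593 kJ/mol.
High-spin d⁶ would be t₂g⁴ eg² with 1 pair; low-spin has 3, so 2 excess pairs cost +2P = +392 kJ/mol.
Combining: -593 + 392 = -201 kJ/mol.

-201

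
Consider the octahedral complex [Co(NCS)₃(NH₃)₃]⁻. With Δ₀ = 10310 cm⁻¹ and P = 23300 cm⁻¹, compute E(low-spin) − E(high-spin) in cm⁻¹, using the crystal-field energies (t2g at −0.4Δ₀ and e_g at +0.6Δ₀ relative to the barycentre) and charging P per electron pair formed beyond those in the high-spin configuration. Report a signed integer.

12990

Ligand charges: 3×(-1) from NCS⁻ and 3×(+0) from NH₃ sum to -3; with overall charge -1, Co is +2.
Co is in group 9, so Co²⁺ is d⁷ (9 − 2 = 7).
High-spin: t2g^5 e_g^2, CFSE = -0.8Δ₀ = -8248 cm⁻¹.
For low-spin the configuration is t2g^6 e_g^1: orbital energy -1.8 × 10310 = -18558 cm⁻¹, and 1 additional pair relative to high-spin adds 23300 cm⁻¹, giving 4742 cm⁻¹.
E(LS) − E(HS) = 4742 − (-8248) = 12990 cm⁻¹.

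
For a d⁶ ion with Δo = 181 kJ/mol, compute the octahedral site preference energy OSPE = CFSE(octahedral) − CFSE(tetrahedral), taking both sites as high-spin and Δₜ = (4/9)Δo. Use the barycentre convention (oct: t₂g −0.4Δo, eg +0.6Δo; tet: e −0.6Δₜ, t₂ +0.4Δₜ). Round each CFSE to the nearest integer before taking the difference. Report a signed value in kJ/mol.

Octahedral (high-spin): t2g^4 e_g^2, CFSE = 4(−0.4) + 2(+0.6) = -0.4Δo = -0.4 × 181 = -72 kJ/mol.
In a tetrahedral site the filling is e^3 t2^3: CFSE(tet) = -0.6Δₜ = -0.6 × (4/9)(181) = -48 kJ/mol.
OSPE = -72 − (-48) = -24 kJ/mol.

-24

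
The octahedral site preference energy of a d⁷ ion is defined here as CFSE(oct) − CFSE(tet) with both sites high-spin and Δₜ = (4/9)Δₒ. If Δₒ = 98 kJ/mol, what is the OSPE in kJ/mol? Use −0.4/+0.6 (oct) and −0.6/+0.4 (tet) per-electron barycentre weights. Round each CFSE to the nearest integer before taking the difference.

Octahedral (high-spin): t₂g⁵ eg², CFSE = 5(−0.4) + 2(+0.6) = -0.8Δₒ = -0.8 × 98 = -78 kJ/mol.
Tetrahedral e⁴ t₂³ gives -1.2Δₜ = -1.2 × (4/9) × 98 = -52 kJ/mol.
OSPE = CFSE(oct) − CFSE(tet) = -78 − (-52) = -26 kJ/mol.

-26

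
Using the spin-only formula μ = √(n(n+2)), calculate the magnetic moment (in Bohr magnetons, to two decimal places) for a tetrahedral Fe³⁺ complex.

Group 8 minus oxidation state +3 gives a d⁵ configuration for Fe³⁺.
Tetrahedral fields are weak (Δₜ ≈ 4/9 Δₒ), so electrons fill high-spin.
Configuration: e^2 t2^3 → 5 unpaired electrons.
μ(spin-only) = √[5(5+2)] = √35 ≈ 5.92 Bohr magnetons.

5.92 Bohr magnetons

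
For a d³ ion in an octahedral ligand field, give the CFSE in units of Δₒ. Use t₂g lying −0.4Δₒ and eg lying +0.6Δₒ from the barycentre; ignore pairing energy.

Configuration: t₂g³ eg⁰.
CFSE = 3(-0.4Δₒ) + 0(0.6Δₒ) = -1.2Δₒ + 0.0Δₒ = -1.2Δₒ.

-1.2 Δₒ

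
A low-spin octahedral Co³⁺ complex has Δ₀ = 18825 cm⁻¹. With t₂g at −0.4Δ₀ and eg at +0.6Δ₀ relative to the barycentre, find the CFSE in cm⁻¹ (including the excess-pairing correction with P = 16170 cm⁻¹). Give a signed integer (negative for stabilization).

Co³⁺: group 9, so d-count = 9 − 3 = 6.
The d⁶ electrons fill as t₂g⁶ eg⁰.
The orbital stabilization is -2.4Δ₀ = -2.4 × 18825 = -45180 cm⁻¹.
High-spin d⁶ would be t₂g⁴ eg² with 1 pair; low-spin has 3, so 2 excess pairs cost +2P = +32340 cm⁻¹.
Overall CFSE = -45180 + 32340 = -12840 cm⁻¹.

-12840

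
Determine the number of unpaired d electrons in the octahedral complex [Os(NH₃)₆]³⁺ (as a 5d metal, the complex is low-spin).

1

NH₃ is neutral, so the +3 overall charge sits on Os: oxidation state +3.
Os³⁺: group 8, so d-count = 8 − 3 = 5.
Configuration: t2g^5 e_g^0, giving 1 unpaired electron.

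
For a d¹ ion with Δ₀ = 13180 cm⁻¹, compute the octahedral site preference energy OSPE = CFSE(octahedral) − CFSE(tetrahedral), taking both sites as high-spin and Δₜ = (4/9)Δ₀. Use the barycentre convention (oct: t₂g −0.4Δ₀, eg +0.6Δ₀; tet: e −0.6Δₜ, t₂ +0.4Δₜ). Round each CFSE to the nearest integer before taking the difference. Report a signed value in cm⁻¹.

-1757

Octahedral high-spin t₂g¹ eg⁰: CFSE = -0.4 × 13180 = -5272 cm⁻¹.
In a tetrahedral site the filling is e¹ t₂⁰: CFSE(tet) = -0.6Δₜ = -0.6 × (4/9)(13180) = -3515 cm⁻¹.
OSPE = -5272 − (-3515) = -1757 cm⁻¹.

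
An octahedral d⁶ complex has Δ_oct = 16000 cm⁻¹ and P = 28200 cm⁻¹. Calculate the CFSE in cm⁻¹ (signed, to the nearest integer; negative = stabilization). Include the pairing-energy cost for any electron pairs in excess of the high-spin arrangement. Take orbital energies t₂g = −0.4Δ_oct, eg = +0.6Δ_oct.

-6400

Δ_oct < P, so pairing is avoided: the ground state is high-spin.
Configuration: t₂g⁴ eg².
Orbital CFSE = -0.4Δ_oct = -0.4 × 16000 = -6400 cm⁻¹.
High-spin has no excess pairs, so no pairing correction applies.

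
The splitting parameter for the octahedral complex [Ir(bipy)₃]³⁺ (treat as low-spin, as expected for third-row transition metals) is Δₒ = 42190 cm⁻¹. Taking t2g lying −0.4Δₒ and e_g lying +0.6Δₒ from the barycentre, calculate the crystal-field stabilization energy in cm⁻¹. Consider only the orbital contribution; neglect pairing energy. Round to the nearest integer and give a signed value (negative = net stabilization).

bipy is neutral, so the +3 overall charge sits on Ir: oxidation state +3.
Ir sits in group 9; removing 3 electrons leaves Ir³⁺ with 9 − 3 = 6 d electrons.
The d⁶ electrons fill as t2g^6 e_g^0.
CFSE(orbital) = 6×(-0.4Δₒ) + 0×(0.6Δₒ) = -2.4Δₒ; with Δₒ = 42190 cm⁻¹ that is -101256 cm⁻¹.

-101256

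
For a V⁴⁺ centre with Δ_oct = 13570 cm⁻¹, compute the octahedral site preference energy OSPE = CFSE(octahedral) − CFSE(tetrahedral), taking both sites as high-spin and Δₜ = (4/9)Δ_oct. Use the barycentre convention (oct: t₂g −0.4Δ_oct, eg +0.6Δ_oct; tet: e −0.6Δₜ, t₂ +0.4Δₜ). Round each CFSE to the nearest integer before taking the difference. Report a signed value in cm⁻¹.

V⁴⁺: group 5, so d-count = 5 − 4 = 1.
Octahedral high-spin t₂g¹ eg⁰: CFSE = -0.4 × 13570 = -5428 cm⁻¹.
In a tetrahedral site the filling is e¹ t₂⁰: CFSE(tet) = -0.6Δₜ = -0.6 × (4/9)(13570) = -3619 cm⁻¹.
Subtracting, OSPE = -5428 − (-3619) = -1809 cm⁻¹.

-1809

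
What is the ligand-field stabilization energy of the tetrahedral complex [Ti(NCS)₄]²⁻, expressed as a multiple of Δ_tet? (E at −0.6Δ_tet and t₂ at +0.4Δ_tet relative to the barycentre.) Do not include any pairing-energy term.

Each NCS⁻ contributes -1; 4 × (-1) = -4. With overall charge -2, Ti is in the +2 oxidation state.
Ti is in group 4, so Ti²⁺ is d² (4 − 2 = 2).
With tetrahedral geometry the complex is necessarily high-spin.
Configuration: e² t₂⁰.
CFSE = 2(-0.6Δ_tet) + 0(0.4Δ_tet) = -1.2Δ_tet + 0.0Δ_tet = -1.2Δ_tet.

-1.2 Δ_tet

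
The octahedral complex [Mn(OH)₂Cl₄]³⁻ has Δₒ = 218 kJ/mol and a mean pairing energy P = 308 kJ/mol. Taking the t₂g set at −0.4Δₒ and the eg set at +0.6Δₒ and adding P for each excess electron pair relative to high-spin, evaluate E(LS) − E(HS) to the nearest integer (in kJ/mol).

90

Ligand charges: 2×(-1) from OH⁻ and 4×(-1) from Cl⁻ sum to -6; with overall charge -3, Mn is +3.
Mn³⁺: group 7, so d-count = 7 − 3 = 4.
High-spin d⁴ fills as t₂g³ eg¹ with CFSE 3(−0.4) + 1(+0.6) = -0.6Δₒ = -131 kJ/mol.
For low-spin the configuration is t₂g⁴ eg⁰: orbital energy -1.6 × 218 = -349 kJ/mol, and 1 additional pair relative to high-spin adds 308 kJ/mol, giving -41 kJ/mol.
E(LS) − E(HS) = -41 − (-131) = 90 kJ/mol.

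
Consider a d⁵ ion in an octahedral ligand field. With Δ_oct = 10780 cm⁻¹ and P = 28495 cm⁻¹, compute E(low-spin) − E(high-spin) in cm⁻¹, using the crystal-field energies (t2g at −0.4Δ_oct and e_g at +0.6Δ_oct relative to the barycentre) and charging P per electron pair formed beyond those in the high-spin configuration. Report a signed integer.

High-spin d⁵ fills as t2g^3 e_g^2 with CFSE 3(−0.4) + 2(+0.6) = 0.0Δ_oct = 0 cm⁻¹.
Low-spin t2g^5 e_g^0 gives -2.0Δ_oct = -21560 cm⁻¹, but forming 2 extra pairs costs 2P = 56990 cm⁻¹, so E(LS) = -21560 + 56990 = 35430 cm⁻¹.
Thus E(LS) − E(HS) = 35430 cm⁻¹.

35430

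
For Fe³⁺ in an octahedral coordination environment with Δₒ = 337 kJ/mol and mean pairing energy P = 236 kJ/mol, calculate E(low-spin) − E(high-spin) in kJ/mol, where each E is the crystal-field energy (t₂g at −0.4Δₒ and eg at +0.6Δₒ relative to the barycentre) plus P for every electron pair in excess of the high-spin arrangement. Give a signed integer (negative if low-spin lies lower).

Fe is in group 8, so Fe³⁺ is d⁵ (8 − 3 = 5).
High-spin d⁵ fills as t₂g³ eg² with CFSE 3(−0.4) + 2(+0.6) = 0.0Δₒ = 0 kJ/mol.
Low-spin: t₂g⁵ eg⁰, orbital CFSE = -2.0Δₒ = -674 kJ/mol; plus 2 excess pairs × P = +472 kJ/mol; total -202 kJ/mol.
Thus E(LS) − E(HS) = -202 kJ/mol.

-202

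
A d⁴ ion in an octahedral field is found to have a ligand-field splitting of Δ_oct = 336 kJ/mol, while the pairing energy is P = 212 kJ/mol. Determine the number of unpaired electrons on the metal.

Since Δ_oct = 336 kJ/mol > P = 212 kJ/mol, the complex adopts the low-spin configuration.
Filling d⁴ accordingly: t₂g⁴ eg⁰.
Unpaired electrons: 2.

2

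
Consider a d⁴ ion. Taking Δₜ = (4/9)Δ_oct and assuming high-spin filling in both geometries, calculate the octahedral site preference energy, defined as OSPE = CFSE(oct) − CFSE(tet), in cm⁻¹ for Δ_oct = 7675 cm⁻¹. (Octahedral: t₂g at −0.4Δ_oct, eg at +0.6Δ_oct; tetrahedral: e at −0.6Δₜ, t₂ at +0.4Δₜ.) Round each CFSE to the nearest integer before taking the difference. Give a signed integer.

Octahedral high-spin t₂g³ eg¹: CFSE = -0.6 × 7675 = -4605 cm⁻¹.
Tetrahedral e² t₂² gives -0.4Δₜ = -0.4 × (4/9) × 7675 = -1364 cm⁻¹.
OSPE = CFSE(oct) − CFSE(tet) = -4605 − (-1364) = -3241 cm⁻¹.

-3241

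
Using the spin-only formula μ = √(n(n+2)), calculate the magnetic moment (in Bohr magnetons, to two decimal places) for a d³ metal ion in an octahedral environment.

Configuration: t2g^3 e_g^0 → 3 unpaired electrons.
μ(spin-only) = √[3(3+2)] = √15 ≈ 3.87 Bohr magnetons.

3.87 Bohr magnetons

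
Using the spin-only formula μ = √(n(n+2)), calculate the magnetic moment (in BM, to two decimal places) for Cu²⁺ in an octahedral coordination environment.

1.73 BM

Cu²⁺: group 11, so d-count = 11 − 2 = 9.
Configuration: t2g^6 e_g^3 → 1 unpaired electron.
μ(spin-only) = √[1(1+2)] = √3 ≈ 1.73 BM.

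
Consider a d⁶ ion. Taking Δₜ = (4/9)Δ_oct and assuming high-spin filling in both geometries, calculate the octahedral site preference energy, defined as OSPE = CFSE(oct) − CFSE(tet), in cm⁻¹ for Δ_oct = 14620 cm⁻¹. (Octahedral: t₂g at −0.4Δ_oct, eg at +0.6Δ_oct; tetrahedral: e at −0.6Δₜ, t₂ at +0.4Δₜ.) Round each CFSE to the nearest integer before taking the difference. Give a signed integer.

In an octahedral site d⁶ (HS) is t₂g⁴ eg², giving CFSE(oct) = -0.4Δ_oct = -5848 cm⁻¹.
Tetrahedral e³ t₂³ gives -0.6Δₜ = -0.6 × (4/9) × 14620 = -3899 cm⁻¹.
OSPE = CFSE(oct) − CFSE(tet) = -5848 − (-3899) = -1949 cm⁻¹.

-1949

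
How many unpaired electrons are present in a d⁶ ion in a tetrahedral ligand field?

4

Tetrahedral fields are weak (Δₜ ≈ 4/9 Δₒ), so electrons fill high-spin.
Configuration: e^3 t2^3, giving 4 unpaired electrons.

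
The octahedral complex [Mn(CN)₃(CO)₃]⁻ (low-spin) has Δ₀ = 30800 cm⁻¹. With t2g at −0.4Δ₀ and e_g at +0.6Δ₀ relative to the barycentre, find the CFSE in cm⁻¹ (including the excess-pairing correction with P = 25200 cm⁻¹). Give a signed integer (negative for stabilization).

-11200

Ligand charges: 3×(-1) from CN⁻ and 3×(+0) from CO sum to -3; with overall charge -1, Mn is +2.
Mn²⁺: group 7, so d-count = 7 − 2 = 5.
Electron filling gives t2g^5 e_g^0.
The orbital stabilization is -2.0Δ₀ = -2.0 × 30800 = -61600 cm⁻¹.
High-spin d⁵ would be t2g^3 e_g^2 with 0 pairs; low-spin has 2, so 2 excess pairs cost +2P = +50400 cm⁻¹.
Overall CFSE = -61600 + 50400 = -11200 cm⁻¹.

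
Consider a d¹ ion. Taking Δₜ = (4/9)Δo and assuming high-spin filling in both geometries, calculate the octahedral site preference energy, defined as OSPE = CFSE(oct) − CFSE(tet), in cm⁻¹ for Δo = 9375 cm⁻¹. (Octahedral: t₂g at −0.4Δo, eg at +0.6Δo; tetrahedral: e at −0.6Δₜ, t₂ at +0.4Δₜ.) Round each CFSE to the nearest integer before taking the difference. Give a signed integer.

-1250

Octahedral high-spin t₂g¹ eg⁰: CFSE = -0.4 × 9375 = -3750 cm⁻¹.
In a tetrahedral site the filling is e¹ t₂⁰: CFSE(tet) = -0.6Δₜ = -0.6 × (4/9)(9375) = -2500 cm⁻¹.
OSPE = -3750 − (-2500) = -1250 cm⁻¹.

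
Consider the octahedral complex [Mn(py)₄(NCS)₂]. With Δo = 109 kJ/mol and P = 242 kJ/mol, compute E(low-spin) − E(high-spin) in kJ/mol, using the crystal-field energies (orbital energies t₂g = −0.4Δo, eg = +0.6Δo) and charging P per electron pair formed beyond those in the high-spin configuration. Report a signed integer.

Ligand charges: 4×(+0) from py and 2×(-1) from NCS⁻ sum to -2; with overall charge +0, Mn is +2.
Mn²⁺: group 7, so d-count = 7 − 2 = 5.
In the high-spin limit (t₂g³ eg²) the orbital term is 0.0Δo = 0 kJ/mol, with no excess pairing.
Low-spin: t₂g⁵ eg⁰, orbital CFSE = -2.0Δo = -218 kJ/mol; plus 2 excess pairs × P = +484 kJ/mol; total 266 kJ/mol.
E(LS) − E(HS) = 266 − (0) = 266 kJ/mol.

266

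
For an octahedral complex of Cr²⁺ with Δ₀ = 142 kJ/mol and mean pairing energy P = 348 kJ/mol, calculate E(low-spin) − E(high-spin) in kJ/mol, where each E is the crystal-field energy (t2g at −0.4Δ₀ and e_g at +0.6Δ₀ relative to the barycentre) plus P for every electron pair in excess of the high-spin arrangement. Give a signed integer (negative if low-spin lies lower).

Cr sits in group 6; removing 2 electrons leaves Cr²⁺ with 6 − 2 = 4 d electrons.
High-spin: t2g^3 e_g^1, CFSE = -0.6Δ₀ = -85 kJ/mol.
Low-spin t2g^4 e_g^0 gives -1.6Δ₀ = -227 kJ/mol, but forming 1 extra pair costs 1P = 348 kJ/mol, so E(LS) = -227 + 348 = 121 kJ/mol.
Thus E(LS) − E(HS) = 206 kJ/mol.

206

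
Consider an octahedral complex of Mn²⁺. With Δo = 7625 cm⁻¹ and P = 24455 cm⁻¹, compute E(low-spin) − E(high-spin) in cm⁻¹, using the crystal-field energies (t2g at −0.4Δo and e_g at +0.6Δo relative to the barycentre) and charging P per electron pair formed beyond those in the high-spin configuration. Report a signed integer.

Mn²⁺: group 7, so d-count = 7 − 2 = 5.
High-spin: t2g^3 e_g^2, CFSE = 0.0Δo = 0 cm⁻¹.
For low-spin the configuration is t2g^5 e_g^0: orbital energy -2.0 × 7625 = -15250 cm⁻¹, and 2 additional pairs relative to high-spin add 48910 cm⁻¹, giving 33660 cm⁻¹.
Thus E(LS) − E(HS) = 33660 cm⁻¹.

33660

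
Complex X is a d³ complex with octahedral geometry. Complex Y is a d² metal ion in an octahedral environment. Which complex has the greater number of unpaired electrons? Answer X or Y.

X

X: t₂g³ eg⁰ → 3 unpaired.
Y: t2g^2 e_g^0 → 2 unpaired.
So X has more unpaired electrons.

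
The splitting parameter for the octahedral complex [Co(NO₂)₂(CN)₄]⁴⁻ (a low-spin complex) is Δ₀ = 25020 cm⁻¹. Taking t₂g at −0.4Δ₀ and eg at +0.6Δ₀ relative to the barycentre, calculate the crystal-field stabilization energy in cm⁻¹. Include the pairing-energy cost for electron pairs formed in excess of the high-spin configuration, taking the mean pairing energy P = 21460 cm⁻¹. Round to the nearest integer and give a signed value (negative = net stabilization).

-23576

Ligand charges: 2×(-1) from NO₂⁻ and 4×(-1) from CN⁻ sum to -6; with overall charge -4, Co is +2.
Co is in group 9, so Co²⁺ is d⁷ (9 − 2 = 7).
Configuration: t₂g⁶ eg¹.
The orbital stabilization is -1.8Δ₀ = -1.8 × 25020 = -45036 cm⁻¹.
Pairing penalty: 3 pairs vs 2 in the high-spin reference → 1 extra × P = 21460 cm⁻¹.
Combining: -45036 + 21460 = -23576 cm⁻¹.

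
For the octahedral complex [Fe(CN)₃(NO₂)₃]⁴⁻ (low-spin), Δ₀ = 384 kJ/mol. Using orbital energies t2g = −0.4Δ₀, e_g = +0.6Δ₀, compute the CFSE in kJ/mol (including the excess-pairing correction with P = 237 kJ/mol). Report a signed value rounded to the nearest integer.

Ligand charges: 3×(-1) from CN⁻ and 3×(-1) from NO₂⁻ sum to -6; with overall charge -4, Fe is +2.
Fe sits in group 8; removing 2 electrons leaves Fe²⁺ with 8 − 2 = 6 d electrons.
Configuration: t2g^6 e_g^0.
CFSE(orbital) = 6×(-0.4Δ₀) + 0×(0.6Δ₀) = -2.4Δ₀; with Δ₀ = 384 kJ/mol that is -922 kJ/mol.
Pairing penalty: 3 pairs vs 1 in the high-spin reference → 2 extra × P = 474 kJ/mol.
Net CFSE = -922 + 474 = -448 kJ/mol.

-448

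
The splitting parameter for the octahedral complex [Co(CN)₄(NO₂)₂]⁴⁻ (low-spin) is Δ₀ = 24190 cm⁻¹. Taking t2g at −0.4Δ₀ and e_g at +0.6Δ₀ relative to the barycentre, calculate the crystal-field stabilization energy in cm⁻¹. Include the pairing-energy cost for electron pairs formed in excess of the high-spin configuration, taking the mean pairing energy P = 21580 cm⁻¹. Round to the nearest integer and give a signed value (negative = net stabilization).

-21962

Ligand charges: 4×(-1) from CN⁻ and 2×(-1) from NO₂⁻ sum to -6; with overall charge -4, Co is +2.
Co sits in group 9; removing 2 electrons leaves Co²⁺ with 9 − 2 = 7 d electrons.
The d⁷ electrons fill as t2g^6 e_g^1.
Orbital CFSE = 6(-0.4) + 1(0.6) = -1.8Δ₀ = -1.8 × 24190 = -43542 cm⁻¹.
Pairing penalty: 3 pairs vs 2 in the high-spin reference → 1 extra × P = 21580 cm⁻¹.
Combining: -43542 + 21580 = -21962 cm⁻¹.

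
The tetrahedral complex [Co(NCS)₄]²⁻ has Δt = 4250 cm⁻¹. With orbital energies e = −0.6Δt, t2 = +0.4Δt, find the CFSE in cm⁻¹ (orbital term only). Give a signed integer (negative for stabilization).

-5100

Each NCS⁻ contributes -1; 4 × (-1) = -4. With overall charge -2, Co is in the +2 oxidation state.
Group 9 minus oxidation state +2 gives a d⁷ configuration for Co²⁺.
Tetrahedral splitting is small, so the complex is high-spin.
Configuration: e^4 t2^3.
CFSE(orbital) = 4×(-0.6Δt) + 3×(0.4Δt) = -1.2Δt; with Δt = 4250 cm⁻¹ that is -5100 cm⁻¹.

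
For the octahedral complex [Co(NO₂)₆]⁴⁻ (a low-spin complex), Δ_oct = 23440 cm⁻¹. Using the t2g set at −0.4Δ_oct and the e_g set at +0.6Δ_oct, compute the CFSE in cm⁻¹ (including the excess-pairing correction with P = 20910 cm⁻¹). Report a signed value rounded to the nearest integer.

Each NO₂⁻ contributes -1; 6 × (-1) = -6. With overall charge -4, Co is in the +2 oxidation state.
Group 9 minus oxidation state +2 gives a d⁷ configuration for Co²⁺.
The d⁷ electrons fill as t2g^6 e_g^1.
The orbital stabilization is -1.8Δ_oct = -1.8 × 23440 = -42192 cm⁻¹.
High-spin d⁷ would be t2g^5 e_g^2 with 2 pairs; low-spin has 3, so 1 excess pair costs +1P = +20910 cm⁻¹.
Overall CFSE = -42192 + 20910 = -21282 cm⁻¹.

-21282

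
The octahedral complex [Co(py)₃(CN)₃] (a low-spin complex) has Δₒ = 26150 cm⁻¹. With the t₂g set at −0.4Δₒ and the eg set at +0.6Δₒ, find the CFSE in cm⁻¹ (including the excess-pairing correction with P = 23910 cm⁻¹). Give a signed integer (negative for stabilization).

-14940

Ligand charges: 3×(+0) from py and 3×(-1) from CN⁻ sum to -3; with overall charge +0, Co is +3.
Group 9 minus oxidation state +3 gives a d⁶ configuration for Co³⁺.
The d⁶ electrons fill as t₂g⁶ eg⁰.
Orbital CFSE = 6(-0.4) + 0(0.6) = -2.4Δₒ = -2.4 × 26150 = -62760 cm⁻¹.
Relative to high-spin t₂g⁴ eg² (1 paired), the low-spin configuration has 2 additional pairs, contributing +2 × 23910 = +47820 cm⁻¹.
Net CFSE = -62760 + 47820 = -14940 cm⁻¹.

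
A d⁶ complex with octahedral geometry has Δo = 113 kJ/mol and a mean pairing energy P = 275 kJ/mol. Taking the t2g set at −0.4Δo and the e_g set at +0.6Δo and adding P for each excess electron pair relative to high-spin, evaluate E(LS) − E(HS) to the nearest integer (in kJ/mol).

324

In the high-spin limit (t2g^4 e_g^2) the orbital term is -0.4Δo = -45 kJ/mol, with no excess pairing.
Low-spin: t2g^6 e_g^0, orbital CFSE = -2.4Δo = -271 kJ/mol; plus 2 excess pairs × P = +550 kJ/mol; total 279 kJ/mol.
Thus E(LS) − E(HS) = 324 kJ/mol.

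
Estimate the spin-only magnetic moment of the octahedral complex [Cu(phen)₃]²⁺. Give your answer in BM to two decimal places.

phen is neutral, so the +2 overall charge sits on Cu: oxidation state +2.
Cu sits in group 11; removing 2 electrons leaves Cu²⁺ with 11 − 2 = 9 d electrons.
For octahedral d⁹ the high- and low-spin configurations coincide.
Configuration: t2g^6 e_g^3 → 1 unpaired electron.
μ(spin-only) = √[1(1+2)] = √3 ≈ 1.73 BM.

1.73 BM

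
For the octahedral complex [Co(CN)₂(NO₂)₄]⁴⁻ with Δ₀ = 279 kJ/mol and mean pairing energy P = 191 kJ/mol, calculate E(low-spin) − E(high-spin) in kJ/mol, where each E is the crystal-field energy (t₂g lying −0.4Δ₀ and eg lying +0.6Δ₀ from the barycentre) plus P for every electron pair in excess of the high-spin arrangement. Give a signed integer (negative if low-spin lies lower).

-88

Ligand charges: 2×(-1) from CN⁻ and 4×(-1) from NO₂⁻ sum to -6; with overall charge -4, Co is +2.
Group 9 minus oxidation state +2 gives a d⁷ configuration for Co²⁺.
High-spin d⁷ fills as t₂g⁵ eg² with CFSE 5(−0.4) + 2(+0.6) = -0.8Δ₀ = -223 kJ/mol.
Low-spin t₂g⁶ eg¹ gives -1.8Δ₀ = -502 kJ/mol, but forming 1 extra pair costs 1P = 191 kJ/mol, so E(LS) = -502 + 191 = -311 kJ/mol.
The difference is -311 − (-223) = -88 kJ/mol, so low-spin lies lower.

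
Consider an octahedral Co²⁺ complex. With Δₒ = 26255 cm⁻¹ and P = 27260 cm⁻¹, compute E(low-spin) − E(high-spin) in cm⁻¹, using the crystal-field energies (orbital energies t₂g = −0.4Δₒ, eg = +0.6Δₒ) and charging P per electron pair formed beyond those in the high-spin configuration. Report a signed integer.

Group 9 minus oxidation state +2 gives a d⁷ configuration for Co²⁺.
High-spin: t₂g⁵ eg², CFSE = -0.8Δₒ = -21004 cm⁻¹.
Low-spin t₂g⁶ eg¹ gives -1.8Δₒ = -47259 cm⁻¹, but forming 1 extra pair costs 1P = 27260 cm⁻¹, so E(LS) = -47259 + 27260 = -19999 cm⁻¹.
The difference is -19999 − (-21004) = 1005 cm⁻¹, so high-spin lies lower.

1005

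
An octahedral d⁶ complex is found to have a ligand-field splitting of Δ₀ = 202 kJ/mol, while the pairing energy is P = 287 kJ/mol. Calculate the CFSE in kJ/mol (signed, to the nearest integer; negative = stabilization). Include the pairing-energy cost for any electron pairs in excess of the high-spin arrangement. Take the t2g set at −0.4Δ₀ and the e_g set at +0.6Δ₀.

Δ₀ < P, so pairing is avoided: the ground state is high-spin.
Configuration: t2g^4 e_g^2.
Orbital CFSE = -0.4Δ₀ = -0.4 × 202 = -81 kJ/mol.
High-spin has no excess pairs, so no pairing correction applies.

-81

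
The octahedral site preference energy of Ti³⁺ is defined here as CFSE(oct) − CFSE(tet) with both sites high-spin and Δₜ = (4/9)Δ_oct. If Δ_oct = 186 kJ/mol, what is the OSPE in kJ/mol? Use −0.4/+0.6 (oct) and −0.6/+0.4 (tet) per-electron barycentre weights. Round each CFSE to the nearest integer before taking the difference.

-24

Ti sits in group 4; removing 3 electrons leaves Ti³⁺ with 4 − 3 = 1 d electrons.
Octahedral high-spin t2g^1 e_g^0: CFSE = -0.4 × 186 = -74 kJ/mol.
In a tetrahedral site the filling is e^1 t2^0: CFSE(tet) = -0.6Δₜ = -0.6 × (4/9)(186) = -50 kJ/mol.
OSPE = CFSE(oct) − CFSE(tet) = -74 − (-50) = -24 kJ/mol.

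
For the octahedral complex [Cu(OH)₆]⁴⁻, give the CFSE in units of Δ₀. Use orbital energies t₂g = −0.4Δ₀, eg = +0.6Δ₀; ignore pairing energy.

Each OH⁻ contributes -1; 6 × (-1) = -6. With overall charge -4, Cu is in the +2 oxidation state.
Group 11 minus oxidation state +2 gives a d⁹ configuration for Cu²⁺.
For octahedral d⁹ the high- and low-spin configurations coincide.
Configuration: t₂g⁶ eg³.
CFSE = 6(-0.4Δ₀) + 3(0.6Δ₀) = -2.4Δ₀ + 1.8Δ₀ = -0.6Δ₀.

-0.6 Δ₀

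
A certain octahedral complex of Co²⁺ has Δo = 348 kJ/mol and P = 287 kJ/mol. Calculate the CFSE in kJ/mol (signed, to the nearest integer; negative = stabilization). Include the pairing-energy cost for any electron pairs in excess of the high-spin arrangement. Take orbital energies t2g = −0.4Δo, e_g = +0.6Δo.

Group 9 minus oxidation state +2 gives a d⁷ configuration for Co²⁺.
With Δo > P the complex is low-spin.
Configuration: t2g^6 e_g^1.
Orbital CFSE = -1.8Δo = -1.8 × 348 = -626 kJ/mol.
Excess pairs vs high-spin: 3 − 2 = 1; pairing cost = +287 kJ/mol.
Net CFSE = -626 + 287 = -339 kJ/mol.

-339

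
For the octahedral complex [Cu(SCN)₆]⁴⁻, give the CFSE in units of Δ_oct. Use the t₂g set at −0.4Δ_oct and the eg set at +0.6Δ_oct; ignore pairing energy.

Each SCN⁻ contributes -1; 6 × (-1) = -6. With overall charge -4, Cu is in the +2 oxidation state.
Cu is in group 11, so Cu²⁺ is d⁹ (11 − 2 = 9).
Configuration: t₂g⁶ eg³.
CFSE = 6(-0.4Δ_oct) + 3(0.6Δ_oct) = -2.4Δ_oct + 1.8Δ_oct = -0.6Δ_oct.

-0.6 Δ_oct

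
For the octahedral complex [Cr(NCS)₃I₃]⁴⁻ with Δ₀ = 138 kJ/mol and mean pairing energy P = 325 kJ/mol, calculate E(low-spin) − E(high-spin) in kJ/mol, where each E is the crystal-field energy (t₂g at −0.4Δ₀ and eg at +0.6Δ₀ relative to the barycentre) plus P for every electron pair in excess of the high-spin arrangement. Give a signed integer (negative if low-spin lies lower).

Ligand charges: 3×(-1) from NCS⁻ and 3×(-1) from I⁻ sum to -6; with overall charge -4, Cr is +2.
Cr sits in group 6; removing 2 electrons leaves Cr²⁺ with 6 − 2 = 4 d electrons.
In the high-spin limit (t₂g³ eg¹) the orbital term is -0.6Δ₀ = -83 kJ/mol, with no excess pairing.
For low-spin the configuration is t₂g⁴ eg⁰: orbital energy -1.6 × 138 = -221 kJ/mol, and 1 additional pair relative to high-spin adds 325 kJ/mol, giving 104 kJ/mol.
E(LS) − E(HS) = 104 − (-83) = 187 kJ/mol.

187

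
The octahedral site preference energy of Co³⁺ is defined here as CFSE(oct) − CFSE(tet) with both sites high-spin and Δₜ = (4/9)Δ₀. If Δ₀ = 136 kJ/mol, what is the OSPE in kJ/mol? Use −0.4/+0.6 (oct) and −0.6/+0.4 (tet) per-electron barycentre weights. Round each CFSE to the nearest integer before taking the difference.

Group 9 minus oxidation state +3 gives a d⁶ configuration for Co³⁺.
In an octahedral site d⁶ (HS) is t₂g⁴ eg², giving CFSE(oct) = -0.4Δ₀ = -54 kJ/mol.
Tetrahedral: e³ t₂³, CFSE = 3(−0.6) + 3(+0.4) = -0.6Δₜ = -0.6 × (4/9) × 136 = -36 kJ/mol.
OSPE = -54 − (-36) = -18 kJ/mol.

-18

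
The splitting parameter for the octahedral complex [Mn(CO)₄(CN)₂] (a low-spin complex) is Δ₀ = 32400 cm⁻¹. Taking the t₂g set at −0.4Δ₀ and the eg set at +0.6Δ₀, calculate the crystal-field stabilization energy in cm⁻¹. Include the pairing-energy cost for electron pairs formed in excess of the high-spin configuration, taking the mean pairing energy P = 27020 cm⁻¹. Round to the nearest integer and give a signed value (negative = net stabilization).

-10760

Ligand charges: 4×(+0) from CO and 2×(-1) from CN⁻ sum to -2; with overall charge +0, Mn is +2.
Mn sits in group 7; removing 2 electrons leaves Mn²⁺ with 7 − 2 = 5 d electrons.
Configuration: t₂g⁵ eg⁰.
CFSE(orbital) = 5×(-0.4Δ₀) + 0×(0.6Δ₀) = -2.0Δ₀; with Δ₀ = 32400 cm⁻¹ that is -64800 cm⁻¹.
Relative to high-spin t₂g³ eg² (0 paired), the low-spin configuration has 2 additional pairs, contributing +2 × 27020 = +54040 cm⁻¹.
Combining: -64800 + 54040 = -10760 cm⁻¹.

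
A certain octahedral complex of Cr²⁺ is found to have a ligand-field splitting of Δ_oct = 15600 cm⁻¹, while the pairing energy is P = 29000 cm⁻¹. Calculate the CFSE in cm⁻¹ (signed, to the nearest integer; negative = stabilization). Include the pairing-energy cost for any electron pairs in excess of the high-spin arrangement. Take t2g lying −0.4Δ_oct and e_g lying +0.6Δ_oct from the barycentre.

-9360

Cr²⁺: group 6, so d-count = 6 − 2 = 4.
Here Δ_oct < P (15600 < 29000), so the high-spin state is favoured.
Configuration: t2g^3 e_g^1.
Orbital CFSE = -0.6Δ_oct = -0.6 × 15600 = -9360 cm⁻¹.
High-spin has no excess pairs, so no pairing correction applies.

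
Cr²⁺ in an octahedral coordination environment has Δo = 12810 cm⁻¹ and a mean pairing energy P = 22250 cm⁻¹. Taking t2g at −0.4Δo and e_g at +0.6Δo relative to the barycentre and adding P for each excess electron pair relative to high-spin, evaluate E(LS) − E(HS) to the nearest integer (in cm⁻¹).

Cr is in group 6, so Cr²⁺ is d⁴ (6 − 2 = 4).
In the high-spin limit (t2g^3 e_g^1) the orbital term is -0.6Δo = -7686 cm⁻¹, with no excess pairing.
Low-spin t2g^4 e_g^0 gives -1.6Δo = -20496 cm⁻¹, but forming 1 extra pair costs 1P = 22250 cm⁻¹, so E(LS) = -20496 + 22250 = 1754 cm⁻¹.
E(LS) − E(HS) = 1754 − (-7686) = 9440 cm⁻¹.

9440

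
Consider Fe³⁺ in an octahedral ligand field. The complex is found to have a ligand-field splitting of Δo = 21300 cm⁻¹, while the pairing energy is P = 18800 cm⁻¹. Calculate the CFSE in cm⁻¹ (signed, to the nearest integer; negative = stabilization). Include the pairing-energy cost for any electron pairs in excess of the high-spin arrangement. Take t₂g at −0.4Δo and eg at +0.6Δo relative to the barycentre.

Fe sits in group 8; removing 3 electrons leaves Fe³⁺ with 8 − 3 = 5 d electrons.
With Δo > P the complex is low-spin.
That gives t₂g⁵ eg⁰.
Orbital CFSE = -2.0Δo = -2.0 × 21300 = -42600 cm⁻¹.
Excess pairs vs high-spin: 2 − 0 = 2; pairing cost = +37600 cm⁻¹.
Net CFSE = -42600 + 37600 = -5000 cm⁻¹.

-5000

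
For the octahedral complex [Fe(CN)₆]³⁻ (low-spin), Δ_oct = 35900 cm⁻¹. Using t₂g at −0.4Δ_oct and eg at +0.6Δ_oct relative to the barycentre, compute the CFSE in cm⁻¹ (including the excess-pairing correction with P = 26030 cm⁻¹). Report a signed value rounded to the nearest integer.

-19740

Each CN⁻ contributes -1; 6 × (-1) = -6. With overall charge -3, Fe is in the +3 oxidation state.
Fe sits in group 8; removing 3 electrons leaves Fe³⁺ with 8 − 3 = 5 d electrons.
Electron filling gives t₂g⁵ eg⁰.
Orbital CFSE = 5(-0.4) + 0(0.6) = -2.0Δ_oct = -2.0 × 35900 = -71800 cm⁻¹.
Pairing penalty: 2 pairs vs 0 in the high-spin reference → 2 extra × P = 52060 cm⁻¹.
Combining: -71800 + 52060 = -19740 cm⁻¹.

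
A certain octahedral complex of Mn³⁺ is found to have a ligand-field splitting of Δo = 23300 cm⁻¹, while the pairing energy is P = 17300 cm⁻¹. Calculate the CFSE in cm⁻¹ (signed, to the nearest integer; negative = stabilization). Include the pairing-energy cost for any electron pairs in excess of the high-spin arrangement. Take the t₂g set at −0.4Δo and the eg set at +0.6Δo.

Mn is in group 7, so Mn³⁺ is d⁴ (7 − 3 = 4).
Δo > P, so pairing is preferred: the ground state is low-spin.
Filling d⁴ accordingly: t₂g⁴ eg⁰.
Orbital CFSE = -1.6Δo = -1.6 × 23300 = -37280 cm⁻¹.
Excess pairs vs high-spin: 1 − 0 = 1; pairing cost = +17300 cm⁻¹.
Net CFSE = -37280 + 17300 = -19980 cm⁻¹.

-19980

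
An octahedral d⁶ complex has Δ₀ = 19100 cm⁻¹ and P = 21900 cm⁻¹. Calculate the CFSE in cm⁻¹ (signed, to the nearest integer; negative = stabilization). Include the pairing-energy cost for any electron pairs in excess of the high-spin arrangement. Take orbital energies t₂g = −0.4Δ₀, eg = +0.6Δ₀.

-7640

Here Δ₀ < P (19100 < 21900), so the high-spin state is favoured.
Configuration: t₂g⁴ eg².
Orbital CFSE = -0.4Δ₀ = -0.4 × 19100 = -7640 cm⁻¹.
High-spin has no excess pairs, so no pairing correction applies.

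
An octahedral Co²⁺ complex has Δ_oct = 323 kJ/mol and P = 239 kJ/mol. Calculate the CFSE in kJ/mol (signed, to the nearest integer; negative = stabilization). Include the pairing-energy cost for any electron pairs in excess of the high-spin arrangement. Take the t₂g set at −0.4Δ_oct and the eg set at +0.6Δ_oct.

-342

Co sits in group 9; removing 2 electrons leaves Co²⁺ with 9 − 2 = 7 d electrons.
Here Δ_oct > P (323 > 239), so the low-spin state is favoured.
Configuration: t₂g⁶ eg¹.
Orbital CFSE = -1.8Δ_oct = -1.8 × 323 = -581 kJ/mol.
Excess pairs vs high-spin: 3 − 2 = 1; pairing cost = +239 kJ/mol.
Net CFSE = -581 + 239 = -342 kJ/mol.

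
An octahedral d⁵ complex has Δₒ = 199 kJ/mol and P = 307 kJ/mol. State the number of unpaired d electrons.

5

Δₒ < P, so pairing is avoided: the ground state is high-spin.
Filling d⁵ accordingly: t2g^3 e_g^2.
Unpaired electrons: 5.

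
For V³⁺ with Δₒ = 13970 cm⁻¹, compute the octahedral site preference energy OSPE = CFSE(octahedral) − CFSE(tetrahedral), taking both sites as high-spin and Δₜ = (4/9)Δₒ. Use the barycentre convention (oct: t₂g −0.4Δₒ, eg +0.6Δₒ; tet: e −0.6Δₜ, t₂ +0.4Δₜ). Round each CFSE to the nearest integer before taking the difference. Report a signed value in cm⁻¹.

-3725

V sits in group 5; removing 3 electrons leaves V³⁺ with 5 − 3 = 2 d electrons.
Octahedral high-spin t₂g² eg⁰: CFSE = -0.8 × 13970 = -11176 cm⁻¹.
Tetrahedral: e² t₂⁰, CFSE = 2(−0.6) + 0(+0.4) = -1.2Δₜ = -1.2 × (4/9) × 13970 = -7451 cm⁻¹.
OSPE = -11176 − (-7451) = -3725 cm⁻¹.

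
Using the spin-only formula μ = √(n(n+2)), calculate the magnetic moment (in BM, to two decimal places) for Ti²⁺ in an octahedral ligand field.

2.83 BM

Ti²⁺: group 4, so d-count = 4 − 2 = 2.
Configuration: t₂g² eg⁰ → 2 unpaired electrons.
μ(spin-only) = √[2(2+2)] = √8 ≈ 2.83 BM.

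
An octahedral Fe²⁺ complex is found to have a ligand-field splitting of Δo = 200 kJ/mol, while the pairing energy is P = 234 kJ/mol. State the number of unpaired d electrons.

4

Fe²⁺: group 8, so d-count = 8 − 2 = 6.
Since Δo = 200 kJ/mol < P = 234 kJ/mol, the complex adopts the high-spin configuration.
Filling d⁶ accordingly: t2g^4 e_g^2.
Unpaired electrons: 4.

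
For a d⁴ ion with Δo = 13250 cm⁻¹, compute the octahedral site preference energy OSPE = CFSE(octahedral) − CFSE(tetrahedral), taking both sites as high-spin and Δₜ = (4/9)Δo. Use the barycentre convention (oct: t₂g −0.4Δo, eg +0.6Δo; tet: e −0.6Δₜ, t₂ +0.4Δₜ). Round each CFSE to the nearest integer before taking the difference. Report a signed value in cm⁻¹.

-5594

Octahedral high-spin t2g^3 e_g^1: CFSE = -0.6 × 13250 = -7950 cm⁻¹.
Tetrahedral e^2 t2^2 gives -0.4Δₜ = -0.4 × (4/9) × 13250 = -2356 cm⁻¹.
OSPE = CFSE(oct) − CFSE(tet) = -7950 − (-2356) = -5594 cm⁻¹.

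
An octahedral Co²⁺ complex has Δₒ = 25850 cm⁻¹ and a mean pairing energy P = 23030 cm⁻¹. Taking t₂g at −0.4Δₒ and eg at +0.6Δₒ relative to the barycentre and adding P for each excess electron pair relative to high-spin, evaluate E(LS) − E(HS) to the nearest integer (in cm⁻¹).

-2820

Group 9 minus oxidation state +2 gives a d⁷ configuration for Co²⁺.
High-spin d⁷ fills as t₂g⁵ eg² with CFSE 5(−0.4) + 2(+0.6) = -0.8Δₒ = -20680 cm⁻¹.
Low-spin t₂g⁶ eg¹ gives -1.8Δₒ = -46530 cm⁻¹, but forming 1 extra pair costs 1P = 23030 cm⁻¹, so E(LS) = -46530 + 23030 = -23500 cm⁻¹.
The difference is -23500 − (-20680) = -2820 cm⁻¹, so low-spin lies lower.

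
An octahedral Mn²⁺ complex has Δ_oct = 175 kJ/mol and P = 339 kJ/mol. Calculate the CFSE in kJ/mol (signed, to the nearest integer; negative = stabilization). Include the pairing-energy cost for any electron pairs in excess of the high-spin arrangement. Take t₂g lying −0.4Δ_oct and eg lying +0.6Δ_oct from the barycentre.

Mn sits in group 7; removing 2 electrons leaves Mn²⁺ with 7 − 2 = 5 d electrons.
Δ_oct < P, so pairing is avoided: the ground state is high-spin.
Filling d⁵ accordingly: t₂g³ eg².
Orbital CFSE = 0.0Δ_oct = 0.0 × 175 = 0 kJ/mol.
High-spin has no excess pairs, so no pairing correction applies.

0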